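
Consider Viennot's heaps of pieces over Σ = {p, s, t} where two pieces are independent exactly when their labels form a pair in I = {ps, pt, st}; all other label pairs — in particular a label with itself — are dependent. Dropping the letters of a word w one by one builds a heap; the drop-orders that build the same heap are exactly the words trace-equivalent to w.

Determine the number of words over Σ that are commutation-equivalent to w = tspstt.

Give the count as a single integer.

0(t) covers ∅
1(s) covers ∅
2(p) covers ∅
3(s) covers 1:s
4(t) covers 0:t
5(t) covers 4:t
floor of heap: 0:t, 1:s, 2:p
completions by unplaced set U, small U first (add the entries for U minus each lowest piece of U):
  |U|=1: {2}:1  {3}:1  {5}:1
  |U|=2: {1,3}:1  {2,3}:2  {2,5}:2  {3,5}:2  {4,5}:1
  |U|=3: {0,4,5}:1  {1,2,3}:3  {1,3,5}:3  {2,3,5}:6  {2,4,5}:3  {3,4,5}:3
  |U|=4: {0,2,4,5}:4  {0,3,4,5}:4  {1,2,3,5}:12  {1,3,4,5}:6  {2,3,4,5}:12
  start at 0(t): 30
  start at 1(s): 20
  start at 2(p): 10
sum over floor = 60

60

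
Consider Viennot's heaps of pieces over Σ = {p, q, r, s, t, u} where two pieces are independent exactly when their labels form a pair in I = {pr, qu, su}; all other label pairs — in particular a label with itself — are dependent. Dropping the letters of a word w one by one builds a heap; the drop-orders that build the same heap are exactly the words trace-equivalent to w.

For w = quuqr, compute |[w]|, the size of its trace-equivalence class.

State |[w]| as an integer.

piece 0:q — minimal
piece 1:u — minimal
piece 2:u rests on {1:u}
piece 3:q rests on {0:q}
piece 4:r rests on {2:u, 3:q}
minimal pieces: {0:q, 1:u}
ways to finish when only these pieces remain (= sum over removing one remaining piece with nothing left below it):
  1 left: {4}→1
  2 left: {2,4}→1  {3,4}→1
  3 left: {0,3,4}→1  {1,2,4}→1  {2,3,4}→2
  placing 0:q first → 3 extensions
  placing 1:u first → 3 extensions
total linear extensions = 6

6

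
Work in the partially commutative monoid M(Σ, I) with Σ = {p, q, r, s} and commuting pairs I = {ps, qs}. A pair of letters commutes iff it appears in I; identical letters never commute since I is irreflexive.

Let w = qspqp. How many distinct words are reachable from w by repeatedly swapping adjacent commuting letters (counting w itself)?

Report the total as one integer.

#0=q has no predecessor
#1=s has no predecessor
#2=p depends on [0:q]
#3=q depends on [2:p]
#4=p depends on [3:q]
sources: [0:q, 1:s]
N(rest) = Σ N(rest − s) over sources s of rest; N(one piece) = 1:
  size 1 → [1]=1  [4]=1
  size 2 → [1,4]=2  [3,4]=1
  size 3 → [1,3,4]=3  [2,3,4]=1
  first=0(q) contributes 4
  first=1(s) contributes 1
|[w]| = 5

5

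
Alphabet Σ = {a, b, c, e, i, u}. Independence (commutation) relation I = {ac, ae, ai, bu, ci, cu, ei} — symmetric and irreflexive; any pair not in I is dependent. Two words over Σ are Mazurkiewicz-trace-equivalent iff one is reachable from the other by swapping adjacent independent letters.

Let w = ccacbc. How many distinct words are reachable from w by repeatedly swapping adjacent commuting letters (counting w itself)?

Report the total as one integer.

#0=c has no predecessor
#1=c depends on [0:c]
#2=a has no predecessor
#3=c depends on [1:c]
#4=b depends on [2:a, 3:c]
#5=c depends on [4:b]
sources: [0:c, 2:a]
N(rest) = Σ N(rest − s) over sources s of rest; N(one piece) = 1:
  size 1 → [5]=1
  size 2 → [4,5]=1
  size 3 → [2,4,5]=1  [3,4,5]=1
  size 4 → [1,3,4,5]=1  [2,3,4,5]=2
  first=0(c) contributes 3
  first=2(a) contributes 1
|[w]| = 4

4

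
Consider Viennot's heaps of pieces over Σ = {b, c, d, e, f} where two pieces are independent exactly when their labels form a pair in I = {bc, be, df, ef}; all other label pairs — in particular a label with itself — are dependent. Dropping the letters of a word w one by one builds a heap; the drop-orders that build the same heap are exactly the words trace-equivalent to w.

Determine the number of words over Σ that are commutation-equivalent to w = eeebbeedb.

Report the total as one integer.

21

#0=e has no predecessor
#1=e depends on [0:e]
#2=e depends on [1:e]
#3=b has no predecessor
#4=b depends on [3:b]
#5=e depends on [2:e]
#6=e depends on [5:e]
#7=d depends on [4:b, 6:e]
#8=b depends on [7:d]
sources: [0:e, 3:b]
N(rest) = Σ N(rest − s) over sources s of rest; N(one piece) = 1:
  size 1 → [8]=1
  size 2 → [7,8]=1
  size 3 → [4,7,8]=1  [6,7,8]=1
  size 4 → [3,4,7,8]=1  [4,6,7,8]=2  [5,6,7,8]=1
  size 5 → [2,5,6,7,8]=1  [3,4,6,7,8]=3  [4,5,6,7,8]=3
  size 6 → [1,2,5,6,7,8]=1  [2,4,5,6,7,8]=4  [3,4,5,6,7,8]=6
  size 7 → [0,1,2,5,6,7,8]=1  [1,2,4,5,6,7,8]=5  [2,3,4,5,6,7,8]=10
  first=0(e) contributes 15
  first=3(b) contributes 6
|[w]| = 21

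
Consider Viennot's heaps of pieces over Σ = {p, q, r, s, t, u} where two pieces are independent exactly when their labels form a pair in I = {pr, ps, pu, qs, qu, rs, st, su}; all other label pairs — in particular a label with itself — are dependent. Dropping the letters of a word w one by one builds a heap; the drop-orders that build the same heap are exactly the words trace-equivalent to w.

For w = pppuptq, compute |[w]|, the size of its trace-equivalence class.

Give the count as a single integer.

5

piece 0:p — minimal
piece 1:p rests on {0:p}
piece 2:p rests on {1:p}
piece 3:u — minimal
piece 4:p rests on {2:p}
piece 5:t rests on {3:u, 4:p}
piece 6:q rests on {5:t}
minimal pieces: {0:p, 3:u}
ways to finish when only these pieces remain (= sum over removing one remaining piece with nothing left below it):
  1 left: {6}→1
  2 left: {5,6}→1
  3 left: {3,5,6}→1  {4,5,6}→1
  4 left: {2,4,5,6}→1  {3,4,5,6}→2
  5 left: {1,2,4,5,6}→1  {2,3,4,5,6}→3
  placing 0:p first → 4 extensions
  placing 3:u first → 1 extensions
total linear extensions = 5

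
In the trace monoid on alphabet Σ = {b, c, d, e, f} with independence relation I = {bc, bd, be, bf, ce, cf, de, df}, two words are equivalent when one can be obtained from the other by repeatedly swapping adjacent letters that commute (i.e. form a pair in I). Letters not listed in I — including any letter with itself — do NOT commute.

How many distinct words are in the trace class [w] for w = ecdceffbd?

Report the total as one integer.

630

piece 0:e — minimal
piece 1:c — minimal
piece 2:d rests on {1:c}
piece 3:c rests on {2:d}
piece 4:e rests on {0:e}
piece 5:f rests on {4:e}
piece 6:f rests on {5:f}
piece 7:b — minimal
piece 8:d rests on {3:c}
minimal pieces: {0:e, 1:c, 7:b}
ways to finish when only these pieces remain (= sum over removing one remaining piece with nothing left below it):
  1 left: {6}→1  {7}→1  {8}→1
  2 left: {3,8}→1  {5,6}→1  {6,7}→2  {6,8}→2  {7,8}→2
  3 left: {2,3,8}→1  {3,6,8}→3  {3,7,8}→3  {4,5,6}→1  {5,6,7}→3  {5,6,8}→3  {6,7,8}→6
  4 left: {0,4,5,6}→1  {1,2,3,8}→1  {2,3,6,8}→4  {2,3,7,8}→4  {3,5,6,8}→6  {3,6,7,8}→12  {4,5,6,7}→4  {4,5,6,8}→4  {5,6,7,8}→12
  5 left: {0,4,5,6,7}→5  {0,4,5,6,8}→5  {1,2,3,6,8}→5  {1,2,3,7,8}→5  {2,3,5,6,8}→10  {2,3,6,7,8}→20  {3,4,5,6,8}→10  {3,5,6,7,8}→30  {4,5,6,7,8}→20
  6 left: {0,3,4,5,6,8}→15  {0,4,5,6,7,8}→30  {1,2,3,5,6,8}→15  {1,2,3,6,7,8}→30  {2,3,4,5,6,8}→20  {2,3,5,6,7,8}→60  {3,4,5,6,7,8}→60
  7 left: {0,2,3,4,5,6,8}→35  {0,3,4,5,6,7,8}→105  {1,2,3,4,5,6,8}→35  {1,2,3,5,6,7,8}→105  {2,3,4,5,6,7,8}→140
  placing 0:e first → 280 extensions
  placing 1:c first → 280 extensions
  placing 7:b first → 70 extensions
total linear extensions = 630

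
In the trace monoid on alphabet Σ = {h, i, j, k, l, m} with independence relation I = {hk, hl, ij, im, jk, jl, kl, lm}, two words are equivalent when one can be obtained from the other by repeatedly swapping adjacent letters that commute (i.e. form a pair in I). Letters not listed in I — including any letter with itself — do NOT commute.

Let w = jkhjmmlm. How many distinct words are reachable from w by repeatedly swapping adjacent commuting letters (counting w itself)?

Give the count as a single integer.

0(j) covers ∅
1(k) covers ∅
2(h) covers 0:j
3(j) covers 2:h
4(m) covers 1:k, 3:j
5(m) covers 4:m
6(l) covers ∅
7(m) covers 5:m
floor of heap: 0:j, 1:k, 6:l
completions by unplaced set U, small U first (add the entries for U minus each lowest piece of U):
  |U|=1: {6}:1  {7}:1
  |U|=2: {5,7}:1  {6,7}:2
  |U|=3: {4,5,7}:1  {5,6,7}:3
  |U|=4: {1,4,5,7}:1  {3,4,5,7}:1  {4,5,6,7}:4
  |U|=5: {1,3,4,5,7}:2  {1,4,5,6,7}:5  {2,3,4,5,7}:1  {3,4,5,6,7}:5
  |U|=6: {0,2,3,4,5,7}:1  {1,2,3,4,5,7}:3  {1,3,4,5,6,7}:12  {2,3,4,5,6,7}:6
  start at 0(j): 21
  start at 1(k): 7
  start at 6(l): 4
sum over floor = 32

32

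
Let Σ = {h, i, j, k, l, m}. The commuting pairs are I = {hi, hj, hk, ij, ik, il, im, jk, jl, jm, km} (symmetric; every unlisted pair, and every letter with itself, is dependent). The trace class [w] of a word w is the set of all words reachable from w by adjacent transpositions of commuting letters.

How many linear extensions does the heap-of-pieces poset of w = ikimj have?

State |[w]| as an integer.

60

0(i) covers ∅
1(k) covers ∅
2(i) covers 0:i
3(m) covers ∅
4(j) covers ∅
floor of heap: 0:i, 1:k, 3:m, 4:j
completions by unplaced set U, small U first (add the entries for U minus each lowest piece of U):
  |U|=1: {1}:1  {2}:1  {3}:1  {4}:1
  |U|=2: {0,2}:1  {1,2}:2  {1,3}:2  {1,4}:2  {2,3}:2  {2,4}:2  {3,4}:2
  |U|=3: {0,1,2}:3  {0,2,3}:3  {0,2,4}:3  {1,2,3}:6  {1,2,4}:6  {1,3,4}:6  {2,3,4}:6
  start at 0(i): 24
  start at 1(k): 12
  start at 3(m): 12
  start at 4(j): 12
sum over floor = 60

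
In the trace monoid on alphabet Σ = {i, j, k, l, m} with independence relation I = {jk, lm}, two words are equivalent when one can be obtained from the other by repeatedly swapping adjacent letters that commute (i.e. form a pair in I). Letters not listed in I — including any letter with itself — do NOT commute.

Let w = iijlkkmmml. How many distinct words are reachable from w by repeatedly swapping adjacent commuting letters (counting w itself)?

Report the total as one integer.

4

0(i) covers ∅
1(i) covers 0:i
2(j) covers 1:i
3(l) covers 2:j
4(k) covers 3:l
5(k) covers 4:k
6(m) covers 5:k
7(m) covers 6:m
8(m) covers 7:m
9(l) covers 5:k
floor of heap: 0:i
completions by unplaced set U, small U first (add the entries for U minus each lowest piece of U):
  |U|=1: {8}:1  {9}:1
  |U|=2: {7,8}:1  {8,9}:2
  |U|=3: {6,7,8}:1  {7,8,9}:3
  |U|=4: {6,7,8,9}:4
  |U|=5: {5,6,7,8,9}:4
  |U|=6: {4,5,6,7,8,9}:4
  |U|=7: {3,4,5,6,7,8,9}:4
  |U|=8: {2,3,4,5,6,7,8,9}:4
  start at 0(i): 4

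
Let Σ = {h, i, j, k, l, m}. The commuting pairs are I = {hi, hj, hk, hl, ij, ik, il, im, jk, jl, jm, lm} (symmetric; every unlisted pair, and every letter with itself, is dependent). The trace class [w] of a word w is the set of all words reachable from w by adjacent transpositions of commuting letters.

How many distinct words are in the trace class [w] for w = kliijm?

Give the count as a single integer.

#0=k has no predecessor
#1=l depends on [0:k]
#2=i has no predecessor
#3=i depends on [2:i]
#4=j has no predecessor
#5=m depends on [0:k]
sources: [0:k, 2:i, 4:j]
N(rest) = Σ N(rest − s) over sources s of rest; N(one piece) = 1:
  size 1 → [1]=1  [3]=1  [4]=1  [5]=1
  size 2 → [1,3]=2  [1,4]=2  [1,5]=2  [2,3]=1  [3,4]=2  [3,5]=2  [4,5]=2
  size 3 → [0,1,5]=2  [1,2,3]=3  [1,3,4]=6  [1,3,5]=6  [1,4,5]=6  [2,3,4]=3  [2,3,5]=3  [3,4,5]=6
  size 4 → [0,1,3,5]=8  [0,1,4,5]=8  [1,2,3,4]=12  [1,2,3,5]=12  [1,3,4,5]=24  [2,3,4,5]=12
  first=0(k) contributes 60
  first=2(i) contributes 40
  first=4(j) contributes 20
|[w]| = 120

120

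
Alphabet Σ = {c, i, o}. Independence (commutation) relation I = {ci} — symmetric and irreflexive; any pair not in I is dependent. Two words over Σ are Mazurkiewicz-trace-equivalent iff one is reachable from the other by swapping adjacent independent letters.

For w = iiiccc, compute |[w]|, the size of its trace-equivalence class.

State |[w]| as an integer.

drop 0:i onto floor
drop 1:i onto {0:i}
drop 2:i onto {1:i}
drop 3:c onto floor
drop 4:c onto {3:c}
drop 5:c onto {4:c}
ground layer = {0:i, 3:c}
drop-orders for the pieces not yet dropped (sum over which currently-grounded one goes next):
  1 to go: {2} 1  {5} 1
  2 to go: {1,2} 1  {2,5} 2  {4,5} 1
  3 to go: {0,1,2} 1  {1,2,5} 3  {2,4,5} 3  {3,4,5} 1
  4 to go: {0,1,2,5} 4  {1,2,4,5} 6  {2,3,4,5} 4
  if 0:i drops first: 10 orders
  if 3:c drops first: 10 orders
heap linearizations: 20

20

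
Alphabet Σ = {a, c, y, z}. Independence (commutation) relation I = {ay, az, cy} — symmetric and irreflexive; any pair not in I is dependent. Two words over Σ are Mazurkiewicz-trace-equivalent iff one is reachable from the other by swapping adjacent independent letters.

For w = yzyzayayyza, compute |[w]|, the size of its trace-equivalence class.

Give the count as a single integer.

#0=y has no predecessor
#1=z depends on [0:y]
#2=y depends on [1:z]
#3=z depends on [2:y]
#4=a has no predecessor
#5=y depends on [3:z]
#6=a depends on [4:a]
#7=y depends on [5:y]
#8=y depends on [7:y]
#9=z depends on [8:y]
#10=a depends on [6:a]
sources: [0:y, 4:a]
N(rest) = Σ N(rest − s) over sources s of rest; N(one piece) = 1:
  size 1 → [9]=1  [10]=1
  size 2 → [6,10]=1  [8,9]=1  [9,10]=2
  size 3 → [4,6,10]=1  [6,9,10]=3  [7,8,9]=1  [8,9,10]=3
  size 4 → [4,6,9,10]=4  [5,7,8,9]=1  [6,8,9,10]=6  [7,8,9,10]=4
  size 5 → [3,5,7,8,9]=1  [4,6,8,9,10]=10  [5,7,8,9,10]=5  [6,7,8,9,10]=10
  size 6 → [2,3,5,7,8,9]=1  [3,5,7,8,9,10]=6  [4,6,7,8,9,10]=20  [5,6,7,8,9,10]=15
  size 7 → [1,2,3,5,7,8,9]=1  [2,3,5,7,8,9,10]=7  [3,5,6,7,8,9,10]=21  [4,5,6,7,8,9,10]=35
  size 8 → [0,1,2,3,5,7,8,9]=1  [1,2,3,5,7,8,9,10]=8  [2,3,5,6,7,8,9,10]=28  [3,4,5,6,7,8,9,10]=56
  size 9 → [0,1,2,3,5,7,8,9,10]=9  [1,2,3,5,6,7,8,9,10]=36  [2,3,4,5,6,7,8,9,10]=84
  first=0(y) contributes 120
  first=4(a) contributes 45
|[w]| = 165

165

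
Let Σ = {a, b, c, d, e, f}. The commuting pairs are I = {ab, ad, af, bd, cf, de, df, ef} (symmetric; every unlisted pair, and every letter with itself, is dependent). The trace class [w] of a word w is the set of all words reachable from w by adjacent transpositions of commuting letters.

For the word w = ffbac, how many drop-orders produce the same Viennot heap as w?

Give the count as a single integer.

0(f) covers ∅
1(f) covers 0:f
2(b) covers 1:f
3(a) covers ∅
4(c) covers 2:b, 3:a
floor of heap: 0:f, 3:a
completions by unplaced set U, small U first (add the entries for U minus each lowest piece of U):
  |U|=1: {4}:1
  |U|=2: {2,4}:1  {3,4}:1
  |U|=3: {1,2,4}:1  {2,3,4}:2
  start at 0(f): 3
  start at 3(a): 1
sum over floor = 4

4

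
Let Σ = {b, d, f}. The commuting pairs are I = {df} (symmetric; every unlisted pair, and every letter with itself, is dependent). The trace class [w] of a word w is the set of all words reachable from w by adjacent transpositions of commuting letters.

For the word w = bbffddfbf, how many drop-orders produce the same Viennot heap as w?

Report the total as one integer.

10

piece 0:b — minimal
piece 1:b rests on {0:b}
piece 2:f rests on {1:b}
piece 3:f rests on {2:f}
piece 4:d rests on {1:b}
piece 5:d rests on {4:d}
piece 6:f rests on {3:f}
piece 7:b rests on {5:d, 6:f}
piece 8:f rests on {7:b}
minimal pieces: {0:b}
ways to finish when only these pieces remain (= sum over removing one remaining piece with nothing left below it):
  1 left: {8}→1
  2 left: {7,8}→1
  3 left: {5,7,8}→1  {6,7,8}→1
  4 left: {3,6,7,8}→1  {4,5,7,8}→1  {5,6,7,8}→2
  5 left: {2,3,6,7,8}→1  {3,5,6,7,8}→3  {4,5,6,7,8}→3
  6 left: {2,3,5,6,7,8}→4  {3,4,5,6,7,8}→6
  7 left: {2,3,4,5,6,7,8}→10
  placing 0:b first → 10 extensions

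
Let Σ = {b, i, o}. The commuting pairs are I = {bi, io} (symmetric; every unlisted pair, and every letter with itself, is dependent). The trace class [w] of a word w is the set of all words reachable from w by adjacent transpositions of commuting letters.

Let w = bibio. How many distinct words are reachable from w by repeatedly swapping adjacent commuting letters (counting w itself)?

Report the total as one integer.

10

drop 0:b onto floor
drop 1:i onto floor
drop 2:b onto {0:b}
drop 3:i onto {1:i}
drop 4:o onto {2:b}
ground layer = {0:b, 1:i}
drop-orders for the pieces not yet dropped (sum over which currently-grounded one goes next):
  1 to go: {3} 1  {4} 1
  2 to go: {1,3} 1  {2,4} 1  {3,4} 2
  3 to go: {0,2,4} 1  {1,3,4} 3  {2,3,4} 3
  if 0:b drops first: 6 orders
  if 1:i drops first: 4 orders
heap linearizations: 10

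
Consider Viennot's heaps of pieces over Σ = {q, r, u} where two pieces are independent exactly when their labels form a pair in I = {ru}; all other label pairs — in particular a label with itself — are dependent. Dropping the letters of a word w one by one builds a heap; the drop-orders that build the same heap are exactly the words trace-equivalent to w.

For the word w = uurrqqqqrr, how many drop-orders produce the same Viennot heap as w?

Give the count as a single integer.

piece 0:u — minimal
piece 1:u rests on {0:u}
piece 2:r — minimal
piece 3:r rests on {2:r}
piece 4:q rests on {1:u, 3:r}
piece 5:q rests on {4:q}
piece 6:q rests on {5:q}
piece 7:q rests on {6:q}
piece 8:r rests on {7:q}
piece 9:r rests on {8:r}
minimal pieces: {0:u, 2:r}
ways to finish when only these pieces remain (= sum over removing one remaining piece with nothing left below it):
  1 left: {9}→1
  2 left: {8,9}→1
  3 left: {7,8,9}→1
  4 left: {6,7,8,9}→1
  5 left: {5,6,7,8,9}→1
  6 left: {4,5,6,7,8,9}→1
  7 left: {1,4,5,6,7,8,9}→1  {3,4,5,6,7,8,9}→1
  8 left: {0,1,4,5,6,7,8,9}→1  {1,3,4,5,6,7,8,9}→2  {2,3,4,5,6,7,8,9}→1
  placing 0:u first → 3 extensions
  placing 2:r first → 3 extensions
total linear extensions = 6

6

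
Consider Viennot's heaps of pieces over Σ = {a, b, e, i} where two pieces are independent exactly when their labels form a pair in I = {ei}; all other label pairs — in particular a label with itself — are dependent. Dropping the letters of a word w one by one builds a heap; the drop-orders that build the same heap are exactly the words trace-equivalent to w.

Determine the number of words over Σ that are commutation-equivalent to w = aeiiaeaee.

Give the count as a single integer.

#0=a has no predecessor
#1=e depends on [0:a]
#2=i depends on [0:a]
#3=i depends on [2:i]
#4=a depends on [1:e, 3:i]
#5=e depends on [4:a]
#6=a depends on [5:e]
#7=e depends on [6:a]
#8=e depends on [7:e]
sources: [0:a]
N(rest) = Σ N(rest − s) over sources s of rest; N(one piece) = 1:
  size 1 → [8]=1
  size 2 → [7,8]=1
  size 3 → [6,7,8]=1
  size 4 → [5,6,7,8]=1
  size 5 → [4,5,6,7,8]=1
  size 6 → [1,4,5,6,7,8]=1  [3,4,5,6,7,8]=1
  size 7 → [1,3,4,5,6,7,8]=2  [2,3,4,5,6,7,8]=1
  first=0(a) contributes 3

3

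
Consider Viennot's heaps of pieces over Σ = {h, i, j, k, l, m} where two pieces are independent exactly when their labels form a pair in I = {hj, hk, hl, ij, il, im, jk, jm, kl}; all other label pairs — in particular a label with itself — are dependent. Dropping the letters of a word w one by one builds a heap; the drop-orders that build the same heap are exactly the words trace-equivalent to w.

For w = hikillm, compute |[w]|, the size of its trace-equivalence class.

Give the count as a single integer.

0(h) covers ∅
1(i) covers 0:h
2(k) covers 1:i
3(i) covers 2:k
4(l) covers ∅
5(l) covers 4:l
6(m) covers 2:k, 5:l
floor of heap: 0:h, 4:l
completions by unplaced set U, small U first (add the entries for U minus each lowest piece of U):
  |U|=1: {3}:1  {6}:1
  |U|=2: {3,6}:2  {5,6}:1
  |U|=3: {2,3,6}:2  {3,5,6}:3  {4,5,6}:1
  |U|=4: {1,2,3,6}:2  {2,3,5,6}:5  {3,4,5,6}:4
  |U|=5: {0,1,2,3,6}:2  {1,2,3,5,6}:7  {2,3,4,5,6}:9
  start at 0(h): 16
  start at 4(l): 9
sum over floor = 25

25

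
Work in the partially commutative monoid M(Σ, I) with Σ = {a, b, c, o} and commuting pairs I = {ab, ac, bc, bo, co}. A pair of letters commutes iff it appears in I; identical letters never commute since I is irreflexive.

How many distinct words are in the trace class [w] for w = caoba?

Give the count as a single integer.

20

0(c) covers ∅
1(a) covers ∅
2(o) covers 1:a
3(b) covers ∅
4(a) covers 2:o
floor of heap: 0:c, 1:a, 3:b
completions by unplaced set U, small U first (add the entries for U minus each lowest piece of U):
  |U|=1: {0}:1  {3}:1  {4}:1
  |U|=2: {0,3}:2  {0,4}:2  {2,4}:1  {3,4}:2
  |U|=3: {0,2,4}:3  {0,3,4}:6  {1,2,4}:1  {2,3,4}:3
  start at 0(c): 4
  start at 1(a): 12
  start at 3(b): 4
sum over floor = 20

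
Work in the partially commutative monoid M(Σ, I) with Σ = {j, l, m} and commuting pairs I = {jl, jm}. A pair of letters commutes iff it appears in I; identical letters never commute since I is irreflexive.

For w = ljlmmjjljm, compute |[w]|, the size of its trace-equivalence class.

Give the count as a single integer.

210

piece 0:l — minimal
piece 1:j — minimal
piece 2:l rests on {0:l}
piece 3:m rests on {2:l}
piece 4:m rests on {3:m}
piece 5:j rests on {1:j}
piece 6:j rests on {5:j}
piece 7:l rests on {4:m}
piece 8:j rests on {6:j}
piece 9:m rests on {7:l}
minimal pieces: {0:l, 1:j}
ways to finish when only these pieces remain (= sum over removing one remaining piece with nothing left below it):
  1 left: {8}→1  {9}→1
  2 left: {6,8}→1  {7,9}→1  {8,9}→2
  3 left: {4,7,9}→1  {5,6,8}→1  {6,8,9}→3  {7,8,9}→3
  4 left: {1,5,6,8}→1  {3,4,7,9}→1  {4,7,8,9}→4  {5,6,8,9}→4  {6,7,8,9}→6
  5 left: {1,5,6,8,9}→5  {2,3,4,7,9}→1  {3,4,7,8,9}→5  {4,6,7,8,9}→10  {5,6,7,8,9}→10
  6 left: {0,2,3,4,7,9}→1  {1,5,6,7,8,9}→15  {2,3,4,7,8,9}→6  {3,4,6,7,8,9}→15  {4,5,6,7,8,9}→20
  7 left: {0,2,3,4,7,8,9}→7  {1,4,5,6,7,8,9}→35  {2,3,4,6,7,8,9}→21  {3,4,5,6,7,8,9}→35
  8 left: {0,2,3,4,6,7,8,9}→28  {1,3,4,5,6,7,8,9}→70  {2,3,4,5,6,7,8,9}→56
  placing 0:l first → 126 extensions
  placing 1:j first → 84 extensions
total linear extensions = 210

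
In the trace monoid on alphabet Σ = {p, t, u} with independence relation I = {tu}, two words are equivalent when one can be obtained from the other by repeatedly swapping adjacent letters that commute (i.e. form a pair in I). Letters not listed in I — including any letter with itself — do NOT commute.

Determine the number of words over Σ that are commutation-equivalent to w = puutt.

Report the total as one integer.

drop 0:p onto floor
drop 1:u onto {0:p}
drop 2:u onto {1:u}
drop 3:t onto {0:p}
drop 4:t onto {3:t}
ground layer = {0:p}
drop-orders for the pieces not yet dropped (sum over which currently-grounded one goes next):
  1 to go: {2} 1  {4} 1
  2 to go: {1,2} 1  {2,4} 2  {3,4} 1
  3 to go: {1,2,4} 3  {2,3,4} 3
  if 0:p drops first: 6 orders

6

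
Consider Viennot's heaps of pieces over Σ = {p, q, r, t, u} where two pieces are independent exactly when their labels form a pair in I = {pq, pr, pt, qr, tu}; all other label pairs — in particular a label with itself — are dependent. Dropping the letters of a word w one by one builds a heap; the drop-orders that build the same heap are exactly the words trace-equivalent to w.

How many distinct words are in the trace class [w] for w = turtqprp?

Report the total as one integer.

0(t) covers ∅
1(u) covers ∅
2(r) covers 0:t, 1:u
3(t) covers 2:r
4(q) covers 3:t
5(p) covers 1:u
6(r) covers 3:t
7(p) covers 5:p
floor of heap: 0:t, 1:u
completions by unplaced set U, small U first (add the entries for U minus each lowest piece of U):
  |U|=1: {4}:1  {6}:1  {7}:1
  |U|=2: {4,6}:2  {4,7}:2  {5,7}:1  {6,7}:2
  |U|=3: {3,4,6}:2  {4,5,7}:3  {4,6,7}:6  {5,6,7}:3
  |U|=4: {2,3,4,6}:2  {3,4,6,7}:8  {4,5,6,7}:12
  |U|=5: {0,2,3,4,6}:2  {2,3,4,6,7}:10  {3,4,5,6,7}:20
  |U|=6: {0,2,3,4,6,7}:12  {2,3,4,5,6,7}:30
  start at 0(t): 30
  start at 1(u): 42
sum over floor = 72

72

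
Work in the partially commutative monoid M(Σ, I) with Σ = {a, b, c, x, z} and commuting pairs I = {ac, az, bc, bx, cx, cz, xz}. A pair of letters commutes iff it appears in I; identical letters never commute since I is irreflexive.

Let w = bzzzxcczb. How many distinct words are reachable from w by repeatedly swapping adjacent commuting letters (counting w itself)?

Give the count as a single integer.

#0=b has no predecessor
#1=z depends on [0:b]
#2=z depends on [1:z]
#3=z depends on [2:z]
#4=x has no predecessor
#5=c has no predecessor
#6=c depends on [5:c]
#7=z depends on [3:z]
#8=b depends on [7:z]
sources: [0:b, 4:x, 5:c]
N(rest) = Σ N(rest − s) over sources s of rest; N(one piece) = 1:
  size 1 → [4]=1  [6]=1  [8]=1
  size 2 → [4,6]=2  [4,8]=2  [5,6]=1  [6,8]=2  [7,8]=1
  size 3 → [3,7,8]=1  [4,5,6]=3  [4,6,8]=6  [4,7,8]=3  [5,6,8]=3  [6,7,8]=3
  size 4 → [2,3,7,8]=1  [3,4,7,8]=4  [3,6,7,8]=4  [4,5,6,8]=12  [4,6,7,8]=12  [5,6,7,8]=6
  size 5 → [1,2,3,7,8]=1  [2,3,4,7,8]=5  [2,3,6,7,8]=5  [3,4,6,7,8]=20  [3,5,6,7,8]=10  [4,5,6,7,8]=30
  size 6 → [0,1,2,3,7,8]=1  [1,2,3,4,7,8]=6  [1,2,3,6,7,8]=6  [2,3,4,6,7,8]=30  [2,3,5,6,7,8]=15  [3,4,5,6,7,8]=60
  size 7 → [0,1,2,3,4,7,8]=7  [0,1,2,3,6,7,8]=7  [1,2,3,4,6,7,8]=42  [1,2,3,5,6,7,8]=21  [2,3,4,5,6,7,8]=105
  first=0(b) contributes 168
  first=4(x) contributes 28
  first=5(c) contributes 56
|[w]| = 252

252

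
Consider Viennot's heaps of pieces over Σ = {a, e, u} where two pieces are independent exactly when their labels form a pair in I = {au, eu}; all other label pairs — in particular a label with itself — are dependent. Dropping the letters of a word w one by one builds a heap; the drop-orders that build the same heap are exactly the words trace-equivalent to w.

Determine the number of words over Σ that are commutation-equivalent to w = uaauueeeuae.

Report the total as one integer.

#0=u has no predecessor
#1=a has no predecessor
#2=a depends on [1:a]
#3=u depends on [0:u]
#4=u depends on [3:u]
#5=e depends on [2:a]
#6=e depends on [5:e]
#7=e depends on [6:e]
#8=u depends on [4:u]
#9=a depends on [7:e]
#10=e depends on [9:a]
sources: [0:u, 1:a]
N(rest) = Σ N(rest − s) over sources s of rest; N(one piece) = 1:
  size 1 → [8]=1  [10]=1
  size 2 → [4,8]=1  [8,10]=2  [9,10]=1
  size 3 → [3,4,8]=1  [4,8,10]=3  [7,9,10]=1  [8,9,10]=3
  size 4 → [0,3,4,8]=1  [3,4,8,10]=4  [4,8,9,10]=6  [6,7,9,10]=1  [7,8,9,10]=4
  size 5 → [0,3,4,8,10]=5  [3,4,8,9,10]=10  [4,7,8,9,10]=10  [5,6,7,9,10]=1  [6,7,8,9,10]=5
  size 6 → [0,3,4,8,9,10]=15  [2,5,6,7,9,10]=1  [3,4,7,8,9,10]=20  [4,6,7,8,9,10]=15  [5,6,7,8,9,10]=6
  size 7 → [0,3,4,7,8,9,10]=35  [1,2,5,6,7,9,10]=1  [2,5,6,7,8,9,10]=7  [3,4,6,7,8,9,10]=35  [4,5,6,7,8,9,10]=21
  size 8 → [0,3,4,6,7,8,9,10]=70  [1,2,5,6,7,8,9,10]=8  [2,4,5,6,7,8,9,10]=28  [3,4,5,6,7,8,9,10]=56
  size 9 → [0,3,4,5,6,7,8,9,10]=126  [1,2,4,5,6,7,8,9,10]=36  [2,3,4,5,6,7,8,9,10]=84
  first=0(u) contributes 120
  first=1(a) contributes 210
|[w]| = 330

330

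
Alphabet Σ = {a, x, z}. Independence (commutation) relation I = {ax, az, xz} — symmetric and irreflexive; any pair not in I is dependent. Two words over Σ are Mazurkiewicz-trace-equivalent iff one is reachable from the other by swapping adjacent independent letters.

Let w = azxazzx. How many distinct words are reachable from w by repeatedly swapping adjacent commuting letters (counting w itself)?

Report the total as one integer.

piece 0:a — minimal
piece 1:z — minimal
piece 2:x — minimal
piece 3:a rests on {0:a}
piece 4:z rests on {1:z}
piece 5:z rests on {4:z}
piece 6:x rests on {2:x}
minimal pieces: {0:a, 1:z, 2:x}
ways to finish when only these pieces remain (= sum over removing one remaining piece with nothing left below it):
  1 left: {3}→1  {5}→1  {6}→1
  2 left: {0,3}→1  {2,6}→1  {3,5}→2  {3,6}→2  {4,5}→1  {5,6}→2
  3 left: {0,3,5}→3  {0,3,6}→3  {1,4,5}→1  {2,3,6}→3  {2,5,6}→3  {3,4,5}→3  {3,5,6}→6  {4,5,6}→3
  4 left: {0,2,3,6}→6  {0,3,4,5}→6  {0,3,5,6}→12  {1,3,4,5}→4  {1,4,5,6}→4  {2,3,5,6}→12  {2,4,5,6}→6  {3,4,5,6}→12
  5 left: {0,1,3,4,5}→10  {0,2,3,5,6}→30  {0,3,4,5,6}→30  {1,2,4,5,6}→10  {1,3,4,5,6}→20  {2,3,4,5,6}→30
  placing 0:a first → 60 extensions
  placing 1:z first → 90 extensions
  placing 2:x first → 60 extensions
total linear extensions = 210

210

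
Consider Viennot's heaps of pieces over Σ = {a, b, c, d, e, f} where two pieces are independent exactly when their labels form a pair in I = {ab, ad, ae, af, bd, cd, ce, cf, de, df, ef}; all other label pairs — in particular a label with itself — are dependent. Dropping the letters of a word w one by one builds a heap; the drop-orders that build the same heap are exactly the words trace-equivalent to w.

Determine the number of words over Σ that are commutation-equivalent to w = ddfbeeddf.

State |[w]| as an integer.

378

0(d) covers ∅
1(d) covers 0:d
2(f) covers ∅
3(b) covers 2:f
4(e) covers 3:b
5(e) covers 4:e
6(d) covers 1:d
7(d) covers 6:d
8(f) covers 3:b
floor of heap: 0:d, 2:f
completions by unplaced set U, small U first (add the entries for U minus each lowest piece of U):
  |U|=1: {5}:1  {7}:1  {8}:1
  |U|=2: {4,5}:1  {5,7}:2  {5,8}:2  {6,7}:1  {7,8}:2
  |U|=3: {1,6,7}:1  {4,5,7}:3  {4,5,8}:3  {5,6,7}:3  {5,7,8}:6  {6,7,8}:3
  |U|=4: {0,1,6,7}:1  {1,5,6,7}:4  {1,6,7,8}:4  {3,4,5,8}:3  {4,5,6,7}:6  {4,5,7,8}:12  {5,6,7,8}:12
  |U|=5: {0,1,5,6,7}:5  {0,1,6,7,8}:5  {1,4,5,6,7}:10  {1,5,6,7,8}:20  {2,3,4,5,8}:3  {3,4,5,7,8}:15  {4,5,6,7,8}:30
  |U|=6: {0,1,4,5,6,7}:15  {0,1,5,6,7,8}:30  {1,4,5,6,7,8}:60  {2,3,4,5,7,8}:18  {3,4,5,6,7,8}:45
  |U|=7: {0,1,4,5,6,7,8}:105  {1,3,4,5,6,7,8}:105  {2,3,4,5,6,7,8}:63
  start at 0(d): 168
  start at 2(f): 210
sum over floor = 378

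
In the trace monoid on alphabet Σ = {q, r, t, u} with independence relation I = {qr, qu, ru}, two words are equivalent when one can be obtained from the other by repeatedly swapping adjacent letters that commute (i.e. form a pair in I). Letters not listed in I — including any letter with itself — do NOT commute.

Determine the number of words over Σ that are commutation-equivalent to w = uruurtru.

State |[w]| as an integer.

#0=u has no predecessor
#1=r has no predecessor
#2=u depends on [0:u]
#3=u depends on [2:u]
#4=r depends on [1:r]
#5=t depends on [3:u, 4:r]
#6=r depends on [5:t]
#7=u depends on [5:t]
sources: [0:u, 1:r]
N(rest) = Σ N(rest − s) over sources s of rest; N(one piece) = 1:
  size 1 → [6]=1  [7]=1
  size 2 → [6,7]=2
  size 3 → [5,6,7]=2
  size 4 → [3,5,6,7]=2  [4,5,6,7]=2
  size 5 → [1,4,5,6,7]=2  [2,3,5,6,7]=2  [3,4,5,6,7]=4
  size 6 → [0,2,3,5,6,7]=2  [1,3,4,5,6,7]=6  [2,3,4,5,6,7]=6
  first=0(u) contributes 12
  first=1(r) contributes 8
|[w]| = 20

20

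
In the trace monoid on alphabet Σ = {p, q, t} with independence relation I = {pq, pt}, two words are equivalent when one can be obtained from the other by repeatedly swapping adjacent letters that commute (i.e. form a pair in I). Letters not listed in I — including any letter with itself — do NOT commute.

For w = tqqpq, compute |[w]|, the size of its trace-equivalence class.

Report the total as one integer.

piece 0:t — minimal
piece 1:q rests on {0:t}
piece 2:q rests on {1:q}
piece 3:p — minimal
piece 4:q rests on {2:q}
minimal pieces: {0:t, 3:p}
ways to finish when only these pieces remain (= sum over removing one remaining piece with nothing left below it):
  1 left: {3}→1  {4}→1
  2 left: {2,4}→1  {3,4}→2
  3 left: {1,2,4}→1  {2,3,4}→3
  placing 0:t first → 4 extensions
  placing 3:p first → 1 extensions
total linear extensions = 5

5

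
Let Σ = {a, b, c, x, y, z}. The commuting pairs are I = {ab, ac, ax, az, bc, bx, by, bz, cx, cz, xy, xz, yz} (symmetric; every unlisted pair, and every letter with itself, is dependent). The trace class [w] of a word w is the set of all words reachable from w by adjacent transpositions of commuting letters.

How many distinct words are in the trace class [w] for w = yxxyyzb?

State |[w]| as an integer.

0(y) covers ∅
1(x) covers ∅
2(x) covers 1:x
3(y) covers 0:y
4(y) covers 3:y
5(z) covers ∅
6(b) covers ∅
floor of heap: 0:y, 1:x, 5:z, 6:b
completions by unplaced set U, small U first (add the entries for U minus each lowest piece of U):
  |U|=1: {2}:1  {4}:1  {5}:1  {6}:1
  |U|=2: {1,2}:1  {2,4}:2  {2,5}:2  {2,6}:2  {3,4}:1  {4,5}:2  {4,6}:2  {5,6}:2
  |U|=3: {0,3,4}:1  {1,2,4}:3  {1,2,5}:3  {1,2,6}:3  {2,3,4}:3  {2,4,5}:6  {2,4,6}:6  {2,5,6}:6  {3,4,5}:3  {3,4,6}:3  {4,5,6}:6
  |U|=4: {0,2,3,4}:4  {0,3,4,5}:4  {0,3,4,6}:4  {1,2,3,4}:6  {1,2,4,5}:12  {1,2,4,6}:12  {1,2,5,6}:12  {2,3,4,5}:12  {2,3,4,6}:12  {2,4,5,6}:24  {3,4,5,6}:12
  |U|=5: {0,1,2,3,4}:10  {0,2,3,4,5}:20  {0,2,3,4,6}:20  {0,3,4,5,6}:20  {1,2,3,4,5}:30  {1,2,3,4,6}:30  {1,2,4,5,6}:60  {2,3,4,5,6}:60
  start at 0(y): 180
  start at 1(x): 120
  start at 5(z): 60
  start at 6(b): 60
sum over floor = 420

420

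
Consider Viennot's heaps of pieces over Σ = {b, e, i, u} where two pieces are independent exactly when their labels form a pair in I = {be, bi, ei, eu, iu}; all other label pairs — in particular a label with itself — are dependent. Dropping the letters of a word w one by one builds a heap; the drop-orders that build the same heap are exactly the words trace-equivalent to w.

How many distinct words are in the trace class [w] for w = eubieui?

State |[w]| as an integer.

210

piece 0:e — minimal
piece 1:u — minimal
piece 2:b rests on {1:u}
piece 3:i — minimal
piece 4:e rests on {0:e}
piece 5:u rests on {2:b}
piece 6:i rests on {3:i}
minimal pieces: {0:e, 1:u, 3:i}
ways to finish when only these pieces remain (= sum over removing one remaining piece with nothing left below it):
  1 left: {4}→1  {5}→1  {6}→1
  2 left: {0,4}→1  {2,5}→1  {3,6}→1  {4,5}→2  {4,6}→2  {5,6}→2
  3 left: {0,4,5}→3  {0,4,6}→3  {1,2,5}→1  {2,4,5}→3  {2,5,6}→3  {3,4,6}→3  {3,5,6}→3  {4,5,6}→6
  4 left: {0,2,4,5}→6  {0,3,4,6}→6  {0,4,5,6}→12  {1,2,4,5}→4  {1,2,5,6}→4  {2,3,5,6}→6  {2,4,5,6}→12  {3,4,5,6}→12
  5 left: {0,1,2,4,5}→10  {0,2,4,5,6}→30  {0,3,4,5,6}→30  {1,2,3,5,6}→10  {1,2,4,5,6}→20  {2,3,4,5,6}→30
  placing 0:e first → 60 extensions
  placing 1:u first → 90 extensions
  placing 3:i first → 60 extensions
total linear extensions = 210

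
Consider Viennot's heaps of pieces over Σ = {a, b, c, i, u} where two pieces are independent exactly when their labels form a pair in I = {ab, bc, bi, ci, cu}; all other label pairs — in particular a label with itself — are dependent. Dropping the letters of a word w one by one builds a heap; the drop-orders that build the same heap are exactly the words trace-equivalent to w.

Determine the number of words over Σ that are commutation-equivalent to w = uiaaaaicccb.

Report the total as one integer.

drop 0:u onto floor
drop 1:i onto {0:u}
drop 2:a onto {1:i}
drop 3:a onto {2:a}
drop 4:a onto {3:a}
drop 5:a onto {4:a}
drop 6:i onto {5:a}
drop 7:c onto {5:a}
drop 8:c onto {7:c}
drop 9:c onto {8:c}
drop 10:b onto {0:u}
ground layer = {0:u}
drop-orders for the pieces not yet dropped (sum over which currently-grounded one goes next):
  1 to go: {6} 1  {9} 1  {10} 1
  2 to go: {6,9} 2  {6,10} 2  {8,9} 1  {9,10} 2
  3 to go: {6,8,9} 3  {6,9,10} 6  {7,8,9} 1  {8,9,10} 3
  4 to go: {6,7,8,9} 4  {6,8,9,10} 12  {7,8,9,10} 4
  5 to go: {5,6,7,8,9} 4  {6,7,8,9,10} 20
  6 to go: {4,5,6,7,8,9} 4  {5,6,7,8,9,10} 24
  7 to go: {3,4,5,6,7,8,9} 4  {4,5,6,7,8,9,10} 28
  8 to go: {2,3,4,5,6,7,8,9} 4  {3,4,5,6,7,8,9,10} 32
  9 to go: {1,2,3,4,5,6,7,8,9} 4  {2,3,4,5,6,7,8,9,10} 36
  if 0:u drops first: 40 orders

40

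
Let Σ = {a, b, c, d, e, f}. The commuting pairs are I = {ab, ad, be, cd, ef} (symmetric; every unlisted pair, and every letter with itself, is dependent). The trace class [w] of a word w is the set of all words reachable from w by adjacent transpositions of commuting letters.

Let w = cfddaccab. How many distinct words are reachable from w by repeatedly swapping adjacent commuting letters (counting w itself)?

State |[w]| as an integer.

drop 0:c onto floor
drop 1:f onto {0:c}
drop 2:d onto {1:f}
drop 3:d onto {2:d}
drop 4:a onto {1:f}
drop 5:c onto {4:a}
drop 6:c onto {5:c}
drop 7:a onto {6:c}
drop 8:b onto {3:d, 6:c}
ground layer = {0:c}
drop-orders for the pieces not yet dropped (sum over which currently-grounded one goes next):
  1 to go: {7} 1  {8} 1
  2 to go: {3,8} 1  {7,8} 2
  3 to go: {2,3,8} 1  {3,7,8} 3  {6,7,8} 2
  4 to go: {2,3,7,8} 4  {3,6,7,8} 5  {5,6,7,8} 2
  5 to go: {2,3,6,7,8} 9  {3,5,6,7,8} 7  {4,5,6,7,8} 2
  6 to go: {2,3,5,6,7,8} 16  {3,4,5,6,7,8} 9
  7 to go: {2,3,4,5,6,7,8} 25
  if 0:c drops first: 25 orders

25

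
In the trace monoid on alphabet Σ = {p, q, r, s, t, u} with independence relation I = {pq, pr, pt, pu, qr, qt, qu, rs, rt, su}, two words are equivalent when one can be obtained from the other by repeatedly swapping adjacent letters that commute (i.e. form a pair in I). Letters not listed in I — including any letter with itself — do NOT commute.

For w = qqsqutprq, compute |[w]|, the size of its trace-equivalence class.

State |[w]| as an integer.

#0=q has no predecessor
#1=q depends on [0:q]
#2=s depends on [1:q]
#3=q depends on [2:s]
#4=u has no predecessor
#5=t depends on [2:s, 4:u]
#6=p depends on [2:s]
#7=r depends on [4:u]
#8=q depends on [3:q]
sources: [0:q, 4:u]
N(rest) = Σ N(rest − s) over sources s of rest; N(one piece) = 1:
  size 1 → [5]=1  [6]=1  [7]=1  [8]=1
  size 2 → [3,8]=1  [5,6]=2  [5,7]=2  [5,8]=2  [6,7]=2  [6,8]=2  [7,8]=2
  size 3 → [3,5,8]=3  [3,6,8]=3  [3,7,8]=3  [4,5,7]=2  [5,6,7]=6  [5,6,8]=6  [5,7,8]=6  [6,7,8]=6
  size 4 → [3,5,6,8]=12  [3,5,7,8]=12  [3,6,7,8]=12  [4,5,6,7]=8  [4,5,7,8]=8  [5,6,7,8]=24
  size 5 → [2,3,5,6,8]=12  [3,4,5,7,8]=20  [3,5,6,7,8]=60  [4,5,6,7,8]=40
  size 6 → [1,2,3,5,6,8]=12  [2,3,5,6,7,8]=72  [3,4,5,6,7,8]=120
  size 7 → [0,1,2,3,5,6,8]=12  [1,2,3,5,6,7,8]=84  [2,3,4,5,6,7,8]=192
  first=0(q) contributes 276
  first=4(u) contributes 96
|[w]| = 372

372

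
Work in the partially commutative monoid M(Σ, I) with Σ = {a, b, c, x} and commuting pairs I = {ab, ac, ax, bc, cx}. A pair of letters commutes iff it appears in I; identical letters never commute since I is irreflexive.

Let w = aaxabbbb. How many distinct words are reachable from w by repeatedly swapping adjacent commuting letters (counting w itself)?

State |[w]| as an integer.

0(a) covers ∅
1(a) covers 0:a
2(x) covers ∅
3(a) covers 1:a
4(b) covers 2:x
5(b) covers 4:b
6(b) covers 5:b
7(b) covers 6:b
floor of heap: 0:a, 2:x
completions by unplaced set U, small U first (add the entries for U minus each lowest piece of U):
  |U|=1: {3}:1  {7}:1
  |U|=2: {1,3}:1  {3,7}:2  {6,7}:1
  |U|=3: {0,1,3}:1  {1,3,7}:3  {3,6,7}:3  {5,6,7}:1
  |U|=4: {0,1,3,7}:4  {1,3,6,7}:6  {3,5,6,7}:4  {4,5,6,7}:1
  |U|=5: {0,1,3,6,7}:10  {1,3,5,6,7}:10  {2,4,5,6,7}:1  {3,4,5,6,7}:5
  |U|=6: {0,1,3,5,6,7}:20  {1,3,4,5,6,7}:15  {2,3,4,5,6,7}:6
  start at 0(a): 21
  start at 2(x): 35
sum over floor = 56

56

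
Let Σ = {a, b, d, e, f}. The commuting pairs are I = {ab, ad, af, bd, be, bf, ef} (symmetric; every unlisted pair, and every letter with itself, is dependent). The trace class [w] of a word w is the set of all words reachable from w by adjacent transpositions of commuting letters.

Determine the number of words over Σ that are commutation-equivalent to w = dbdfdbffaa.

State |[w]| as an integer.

#0=d has no predecessor
#1=b has no predecessor
#2=d depends on [0:d]
#3=f depends on [2:d]
#4=d depends on [3:f]
#5=b depends on [1:b]
#6=f depends on [4:d]
#7=f depends on [6:f]
#8=a has no predecessor
#9=a depends on [8:a]
sources: [0:d, 1:b, 8:a]
N(rest) = Σ N(rest − s) over sources s of rest; N(one piece) = 1:
  size 1 → [5]=1  [7]=1  [9]=1
  size 2 → [1,5]=1  [5,7]=2  [5,9]=2  [6,7]=1  [7,9]=2  [8,9]=1
  size 3 → [1,5,7]=3  [1,5,9]=3  [4,6,7]=1  [5,6,7]=3  [5,7,9]=6  [5,8,9]=3  [6,7,9]=3  [7,8,9]=3
  size 4 → [1,5,6,7]=6  [1,5,7,9]=12  [1,5,8,9]=6  [3,4,6,7]=1  [4,5,6,7]=4  [4,6,7,9]=4  [5,6,7,9]=12  [5,7,8,9]=12  [6,7,8,9]=6
  size 5 → [1,4,5,6,7]=10  [1,5,6,7,9]=30  [1,5,7,8,9]=30  [2,3,4,6,7]=1  [3,4,5,6,7]=5  [3,4,6,7,9]=5  [4,5,6,7,9]=20  [4,6,7,8,9]=10  [5,6,7,8,9]=30
  size 6 → [0,2,3,4,6,7]=1  [1,3,4,5,6,7]=15  [1,4,5,6,7,9]=60  [1,5,6,7,8,9]=90  [2,3,4,5,6,7]=6  [2,3,4,6,7,9]=6  [3,4,5,6,7,9]=30  [3,4,6,7,8,9]=15  [4,5,6,7,8,9]=60
  size 7 → [0,2,3,4,5,6,7]=7  [0,2,3,4,6,7,9]=7  [1,2,3,4,5,6,7]=21  [1,3,4,5,6,7,9]=105  [1,4,5,6,7,8,9]=210  [2,3,4,5,6,7,9]=42  [2,3,4,6,7,8,9]=21  [3,4,5,6,7,8,9]=105
  size 8 → [0,1,2,3,4,5,6,7]=28  [0,2,3,4,5,6,7,9]=56  [0,2,3,4,6,7,8,9]=28  [1,2,3,4,5,6,7,9]=168  [1,3,4,5,6,7,8,9]=420  [2,3,4,5,6,7,8,9]=168
  first=0(d) contributes 756
  first=1(b) contributes 252
  first=8(a) contributes 252
|[w]| = 1260

1260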